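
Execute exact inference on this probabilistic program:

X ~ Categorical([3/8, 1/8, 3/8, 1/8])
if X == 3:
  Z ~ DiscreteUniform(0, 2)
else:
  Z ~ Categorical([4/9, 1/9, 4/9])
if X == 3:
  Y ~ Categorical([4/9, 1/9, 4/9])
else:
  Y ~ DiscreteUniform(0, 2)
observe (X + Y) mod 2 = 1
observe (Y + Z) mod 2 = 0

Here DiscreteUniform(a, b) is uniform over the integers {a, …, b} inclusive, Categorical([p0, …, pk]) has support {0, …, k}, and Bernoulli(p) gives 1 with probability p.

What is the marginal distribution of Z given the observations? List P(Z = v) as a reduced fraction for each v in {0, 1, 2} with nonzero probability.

Enumerate traces; 10 have nonzero weight after conditioning:
  (X=0, Z=1, Y=1) weight 1/72
  (X=1, Z=0, Y=0) weight 1/54
  (X=1, Z=0, Y=2) weight 1/54
  (X=1, Z=2, Y=0) weight 1/54
  (X=1, Z=2, Y=2) weight 1/54
  (X=2, Z=1, Y=1) weight 1/72
  (X=3, Z=0, Y=0) weight 1/54
  (X=3, Z=0, Y=2) weight 1/54
  … 2 more
Group by Z:
  weight(Z=0) = 2/27
  weight(Z=1) = 1/36
  weight(Z=2) = 2/27
Total weight = 2/27 + 1/36 + 2/27 = 19/108
P(Z=0 | obs) = 2/27 / 19/108 = 8/19
P(Z=1 | obs) = 1/36 / 19/108 = 3/19
P(Z=2 | obs) = 2/27 / 19/108 = 8/19

P(Z=0) = 8/19, P(Z=1) = 3/19, P(Z=2) = 8/19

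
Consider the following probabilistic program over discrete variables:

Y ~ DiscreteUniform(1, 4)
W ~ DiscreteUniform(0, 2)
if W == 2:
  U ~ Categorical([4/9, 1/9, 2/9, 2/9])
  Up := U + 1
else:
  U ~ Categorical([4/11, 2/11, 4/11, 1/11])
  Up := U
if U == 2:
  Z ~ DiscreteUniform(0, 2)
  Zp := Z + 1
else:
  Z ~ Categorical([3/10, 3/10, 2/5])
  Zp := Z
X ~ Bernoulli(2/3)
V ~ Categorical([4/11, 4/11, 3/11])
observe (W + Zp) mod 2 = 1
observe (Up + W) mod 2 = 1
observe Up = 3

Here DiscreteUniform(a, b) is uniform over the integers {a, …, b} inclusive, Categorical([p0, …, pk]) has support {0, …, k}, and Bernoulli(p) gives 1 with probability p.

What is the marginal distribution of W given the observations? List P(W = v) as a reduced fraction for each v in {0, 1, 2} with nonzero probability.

P(W=0) = 81/521, P(W=2) = 440/521

Enumerate traces; 72 have nonzero weight after conditioning:
  (Y=1, W=0, U=3, Z=1, X=0, V=0) weight 1/3630
  (Y=1, W=0, U=3, Z=1, X=0, V=1) weight 1/3630
  (Y=1, W=0, U=3, Z=1, X=0, V=2) weight 1/4840
  (Y=1, W=0, U=3, Z=1, X=1, V=0) weight 1/1815
  (Y=1, W=0, U=3, Z=1, X=1, V=1) weight 1/1815
  (Y=1, W=0, U=3, Z=1, X=1, V=2) weight 1/2420
  (Y=1, W=2, U=2, Z=0, X=0, V=0) weight 2/2673
  (Y=1, W=2, U=2, Z=0, X=0, V=1) weight 2/2673
  … 64 more
Group by W:
  weight(W=0) = 1/110
  weight(W=2) = 4/81
Total weight = 1/110 + 4/81 = 521/8910
P(W=0 | obs) = 1/110 / 521/8910 = 81/521
P(W=2 | obs) = 4/81 / 521/8910 = 440/521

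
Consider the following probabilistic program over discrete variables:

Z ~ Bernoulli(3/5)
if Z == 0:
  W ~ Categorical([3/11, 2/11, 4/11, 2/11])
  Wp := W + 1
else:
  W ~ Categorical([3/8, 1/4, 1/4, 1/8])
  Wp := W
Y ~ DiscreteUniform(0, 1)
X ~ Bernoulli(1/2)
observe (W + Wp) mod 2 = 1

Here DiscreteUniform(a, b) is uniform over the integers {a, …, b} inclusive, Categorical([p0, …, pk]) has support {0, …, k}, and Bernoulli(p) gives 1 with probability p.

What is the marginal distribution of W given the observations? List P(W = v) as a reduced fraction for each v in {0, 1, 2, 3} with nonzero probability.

P(W=0) = 3/11, P(W=1) = 2/11, P(W=2) = 4/11, P(W=3) = 2/11

Enumerate traces; 16 have nonzero weight after conditioning:
  (Z=0, W=0, Y=0, X=0) weight 3/110
  (Z=0, W=0, Y=0, X=1) weight 3/110
  (Z=0, W=0, Y=1, X=0) weight 3/110
  (Z=0, W=0, Y=1, X=1) weight 3/110
  (Z=0, W=1, Y=0, X=0) weight 1/55
  (Z=0, W=1, Y=0, X=1) weight 1/55
  (Z=0, W=1, Y=1, X=0) weight 1/55
  (Z=0, W=1, Y=1, X=1) weight 1/55
  (Z=0, W=2, Y=0, X=0) weight 2/55
  (Z=0, W=3, Y=0, X=0) weight 1/55
  … 6 more
Group by W:
  weight(W=0) = 6/55
  weight(W=1) = 4/55
  weight(W=2) = 8/55
  weight(W=3) = 4/55
Total weight = 6/55 + 4/55 + 8/55 + 4/55 = 2/5
P(W=0 | obs) = 6/55 / 2/5 = 3/11
P(W=1 | obs) = 4/55 / 2/5 = 2/11
P(W=2 | obs) = 8/55 / 2/5 = 4/11
P(W=3 | obs) = 4/55 / 2/5 = 2/11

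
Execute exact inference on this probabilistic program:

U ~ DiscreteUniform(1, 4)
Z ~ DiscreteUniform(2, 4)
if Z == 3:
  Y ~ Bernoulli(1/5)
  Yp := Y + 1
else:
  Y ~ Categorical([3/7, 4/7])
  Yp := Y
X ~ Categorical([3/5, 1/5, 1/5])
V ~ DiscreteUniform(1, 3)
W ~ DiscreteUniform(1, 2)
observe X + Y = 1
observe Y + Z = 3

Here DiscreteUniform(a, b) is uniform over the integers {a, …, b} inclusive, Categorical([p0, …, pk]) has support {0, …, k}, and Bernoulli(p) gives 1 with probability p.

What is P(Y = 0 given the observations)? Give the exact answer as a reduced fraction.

P(Y = 0 | obs) = 7/22

Enumerate traces; 48 have nonzero weight after conditioning:
  (U=1, Z=2, Y=1, X=0, V=1, W=1) weight 1/210
  (U=1, Z=2, Y=1, X=0, V=1, W=2) weight 1/210
  (U=1, Z=2, Y=1, X=0, V=2, W=1) weight 1/210
  (U=1, Z=2, Y=1, X=0, V=2, W=2) weight 1/210
  (U=1, Z=2, Y=1, X=0, V=3, W=1) weight 1/210
  (U=1, Z=2, Y=1, X=0, V=3, W=2) weight 1/210
  (U=1, Z=3, Y=0, X=1, V=1, W=1) weight 1/450
  (U=1, Z=3, Y=0, X=1, V=1, W=2) weight 1/450
  … 40 more
Group by Y:
  weight(Y=0) = 4/75
  weight(Y=1) = 4/35
Total weight = 4/75 + 4/35 = 88/525
P(Y=0 | obs) = 4/75 / 88/525 = 7/22
P(Y=1 | obs) = 4/35 / 88/525 = 15/22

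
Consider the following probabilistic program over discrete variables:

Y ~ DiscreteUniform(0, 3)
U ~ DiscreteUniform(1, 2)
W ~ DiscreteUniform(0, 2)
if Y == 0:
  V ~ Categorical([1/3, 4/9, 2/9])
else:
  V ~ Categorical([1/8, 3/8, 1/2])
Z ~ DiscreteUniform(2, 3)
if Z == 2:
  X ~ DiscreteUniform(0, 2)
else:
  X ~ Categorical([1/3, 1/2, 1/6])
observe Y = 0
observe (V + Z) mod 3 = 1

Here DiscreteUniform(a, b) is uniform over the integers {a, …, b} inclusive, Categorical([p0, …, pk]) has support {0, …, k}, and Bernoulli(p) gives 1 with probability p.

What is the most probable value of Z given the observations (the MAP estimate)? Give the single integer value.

Enumerate traces; 36 have nonzero weight after conditioning:
  (Y=0, U=1, W=0, V=1, Z=3, X=0) weight 1/324
  (Y=0, U=1, W=0, V=1, Z=3, X=1) weight 1/216
  (Y=0, U=1, W=0, V=1, Z=3, X=2) weight 1/648
  (Y=0, U=1, W=0, V=2, Z=2, X=0) weight 1/648
  (Y=0, U=1, W=0, V=2, Z=2, X=1) weight 1/648
  (Y=0, U=1, W=0, V=2, Z=2, X=2) weight 1/648
  (Y=0, U=1, W=1, V=1, Z=3, X=0) weight 1/324
  (Y=0, U=1, W=1, V=1, Z=3, X=1) weight 1/216
  … 28 more
Group by Z:
  weight(Z=2) = 1/36
  weight(Z=3) = 1/18
Total weight = 1/36 + 1/18 = 1/12
P(Z=2 | obs) = 1/36 / 1/12 = 1/3
P(Z=3 | obs) = 1/18 / 1/12 = 2/3
argmax = 3

argmax_v P(Z = v | obs) = 3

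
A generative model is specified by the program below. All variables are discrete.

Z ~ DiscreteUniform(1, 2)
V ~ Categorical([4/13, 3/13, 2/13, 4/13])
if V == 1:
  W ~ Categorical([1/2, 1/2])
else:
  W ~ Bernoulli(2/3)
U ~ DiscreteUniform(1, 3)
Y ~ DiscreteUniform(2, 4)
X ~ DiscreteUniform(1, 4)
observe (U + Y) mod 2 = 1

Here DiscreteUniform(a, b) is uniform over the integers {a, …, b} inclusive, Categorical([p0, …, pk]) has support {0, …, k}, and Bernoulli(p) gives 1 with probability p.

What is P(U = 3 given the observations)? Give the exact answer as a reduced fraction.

P(U = 3 | obs) = 2/5

Enumerate traces; 320 have nonzero weight after conditioning:
  (Z=1, V=0, W=0, U=1, Y=2, X=1) weight 1/702
  (Z=1, V=0, W=0, U=1, Y=2, X=2) weight 1/702
  (Z=1, V=0, W=0, U=1, Y=2, X=3) weight 1/702
  (Z=1, V=0, W=0, U=1, Y=2, X=4) weight 1/702
  (Z=1, V=0, W=0, U=1, Y=4, X=1) weight 1/702
  (Z=1, V=0, W=0, U=1, Y=4, X=2) weight 1/702
  (Z=1, V=0, W=0, U=1, Y=4, X=3) weight 1/702
  (Z=1, V=0, W=0, U=1, Y=4, X=4) weight 1/702
  (Z=1, V=0, W=0, U=2, Y=3, X=1) weight 1/702
  (Z=1, V=0, W=0, U=3, Y=2, X=1) weight 1/702
  … 310 more
Group by U:
  weight(U=1) = 2/9
  weight(U=2) = 1/9
  weight(U=3) = 2/9
Total weight = 2/9 + 1/9 + 2/9 = 5/9
P(U=1 | obs) = 2/9 / 5/9 = 2/5
P(U=2 | obs) = 1/9 / 5/9 = 1/5
P(U=3 | obs) = 2/9 / 5/9 = 2/5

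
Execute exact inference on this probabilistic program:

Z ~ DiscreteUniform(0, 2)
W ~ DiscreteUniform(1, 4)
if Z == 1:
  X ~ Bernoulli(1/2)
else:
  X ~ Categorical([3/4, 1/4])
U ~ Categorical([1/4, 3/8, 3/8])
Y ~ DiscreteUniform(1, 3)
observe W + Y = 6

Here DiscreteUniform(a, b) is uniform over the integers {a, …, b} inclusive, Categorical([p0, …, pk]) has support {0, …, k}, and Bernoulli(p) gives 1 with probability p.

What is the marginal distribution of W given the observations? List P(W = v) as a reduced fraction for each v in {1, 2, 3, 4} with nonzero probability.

Enumerate traces; 36 have nonzero weight after conditioning:
  (Z=0, W=3, X=0, U=0, Y=3) weight 1/192
  (Z=0, W=3, X=0, U=1, Y=3) weight 1/128
  (Z=0, W=3, X=0, U=2, Y=3) weight 1/128
  (Z=0, W=3, X=1, U=0, Y=3) weight 1/576
  (Z=0, W=3, X=1, U=1, Y=3) weight 1/384
  (Z=0, W=3, X=1, U=2, Y=3) weight 1/384
  (Z=0, W=4, X=0, U=0, Y=2) weight 1/192
  (Z=0, W=4, X=0, U=1, Y=2) weight 1/128
  … 28 more
Group by W:
  weight(W=3) = 1/12
  weight(W=4) = 1/12
Total weight = 1/12 + 1/12 = 1/6
P(W=3 | obs) = 1/12 / 1/6 = 1/2
P(W=4 | obs) = 1/12 / 1/6 = 1/2

P(W=3) = 1/2, P(W=4) = 1/2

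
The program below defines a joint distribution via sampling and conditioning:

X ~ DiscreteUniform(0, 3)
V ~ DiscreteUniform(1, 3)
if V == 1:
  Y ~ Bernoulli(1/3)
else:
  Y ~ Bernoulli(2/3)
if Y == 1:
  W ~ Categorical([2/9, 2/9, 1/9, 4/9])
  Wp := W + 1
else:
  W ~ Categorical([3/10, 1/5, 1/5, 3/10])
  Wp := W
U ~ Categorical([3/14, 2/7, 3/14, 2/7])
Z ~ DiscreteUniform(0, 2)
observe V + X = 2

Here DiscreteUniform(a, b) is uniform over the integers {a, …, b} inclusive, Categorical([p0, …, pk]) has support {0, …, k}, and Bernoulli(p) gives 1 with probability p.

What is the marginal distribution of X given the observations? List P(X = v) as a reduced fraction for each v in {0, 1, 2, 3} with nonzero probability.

Enumerate traces; 192 have nonzero weight after conditioning:
  (X=0, V=2, Y=0, W=0, U=0, Z=0) weight 1/1680
  (X=0, V=2, Y=0, W=0, U=0, Z=1) weight 1/1680
  (X=0, V=2, Y=0, W=0, U=0, Z=2) weight 1/1680
  (X=0, V=2, Y=0, W=0, U=1, Z=0) weight 1/1260
  (X=0, V=2, Y=0, W=0, U=1, Z=1) weight 1/1260
  (X=0, V=2, Y=0, W=0, U=1, Z=2) weight 1/1260
  (X=0, V=2, Y=0, W=0, U=2, Z=0) weight 1/1680
  (X=0, V=2, Y=0, W=0, U=2, Z=1) weight 1/1680
  (X=1, V=1, Y=0, W=0, U=0, Z=0) weight 1/840
  … 183 more
Group by X:
  weight(X=0) = 1/12
  weight(X=1) = 1/12
Total weight = 1/12 + 1/12 = 1/6
P(X=0 | obs) = 1/12 / 1/6 = 1/2
P(X=1 | obs) = 1/12 / 1/6 = 1/2

P(X=0) = 1/2, P(X=1) = 1/2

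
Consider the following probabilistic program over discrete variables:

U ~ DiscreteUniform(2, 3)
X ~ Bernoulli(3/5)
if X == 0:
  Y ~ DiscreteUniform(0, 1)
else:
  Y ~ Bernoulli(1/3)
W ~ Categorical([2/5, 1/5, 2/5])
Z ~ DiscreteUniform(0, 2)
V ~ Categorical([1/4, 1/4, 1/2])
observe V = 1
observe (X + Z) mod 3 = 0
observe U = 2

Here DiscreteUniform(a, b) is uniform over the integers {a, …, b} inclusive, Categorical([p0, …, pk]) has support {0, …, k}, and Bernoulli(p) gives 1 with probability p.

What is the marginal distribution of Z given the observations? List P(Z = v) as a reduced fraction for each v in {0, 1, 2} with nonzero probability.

Enumerate traces; 12 have nonzero weight after conditioning:
  (U=2, X=0, Y=0, W=0, Z=0, V=1) weight 1/300
  (U=2, X=0, Y=0, W=1, Z=0, V=1) weight 1/600
  (U=2, X=0, Y=0, W=2, Z=0, V=1) weight 1/300
  (U=2, X=0, Y=1, W=0, Z=0, V=1) weight 1/300
  (U=2, X=0, Y=1, W=1, Z=0, V=1) weight 1/600
  (U=2, X=0, Y=1, W=2, Z=0, V=1) weight 1/300
  (U=2, X=1, Y=0, W=0, Z=2, V=1) weight 1/150
  (U=2, X=1, Y=0, W=1, Z=2, V=1) weight 1/300
  … 4 more
Group by Z:
  weight(Z=0) = 1/60
  weight(Z=2) = 1/40
Total weight = 1/60 + 1/40 = 1/24
P(Z=0 | obs) = 1/60 / 1/24 = 2/5
P(Z=2 | obs) = 1/40 / 1/24 = 3/5

P(Z=0) = 2/5, P(Z=2) = 3/5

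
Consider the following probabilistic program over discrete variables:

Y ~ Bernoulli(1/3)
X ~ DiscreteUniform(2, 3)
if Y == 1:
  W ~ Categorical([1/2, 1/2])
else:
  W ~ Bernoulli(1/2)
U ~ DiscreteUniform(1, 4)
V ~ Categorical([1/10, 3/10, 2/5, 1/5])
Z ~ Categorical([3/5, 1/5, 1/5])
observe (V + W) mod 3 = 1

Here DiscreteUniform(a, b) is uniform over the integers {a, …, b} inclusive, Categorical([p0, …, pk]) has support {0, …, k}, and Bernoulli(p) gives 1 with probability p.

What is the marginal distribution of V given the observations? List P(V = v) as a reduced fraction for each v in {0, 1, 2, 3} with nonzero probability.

Enumerate traces; 144 have nonzero weight after conditioning:
  (Y=0, X=2, W=0, U=1, V=1, Z=0) weight 3/400
  (Y=0, X=2, W=0, U=1, V=1, Z=1) weight 1/400
  (Y=0, X=2, W=0, U=1, V=1, Z=2) weight 1/400
  (Y=0, X=2, W=0, U=2, V=1, Z=0) weight 3/400
  (Y=0, X=2, W=0, U=2, V=1, Z=1) weight 1/400
  (Y=0, X=2, W=0, U=2, V=1, Z=2) weight 1/400
  (Y=0, X=2, W=0, U=3, V=1, Z=0) weight 3/400
  (Y=0, X=2, W=0, U=3, V=1, Z=1) weight 1/400
  (Y=0, X=2, W=1, U=1, V=0, Z=0) weight 1/400
  (Y=0, X=2, W=1, U=1, V=3, Z=0) weight 1/200
  … 134 more
Group by V:
  weight(V=0) = 1/20
  weight(V=1) = 3/20
  weight(V=3) = 1/10
Total weight = 1/20 + 3/20 + 1/10 = 3/10
P(V=0 | obs) = 1/20 / 3/10 = 1/6
P(V=1 | obs) = 3/20 / 3/10 = 1/2
P(V=3 | obs) = 1/10 / 3/10 = 1/3

P(V=0) = 1/6, P(V=1) = 1/2, P(V=3) = 1/3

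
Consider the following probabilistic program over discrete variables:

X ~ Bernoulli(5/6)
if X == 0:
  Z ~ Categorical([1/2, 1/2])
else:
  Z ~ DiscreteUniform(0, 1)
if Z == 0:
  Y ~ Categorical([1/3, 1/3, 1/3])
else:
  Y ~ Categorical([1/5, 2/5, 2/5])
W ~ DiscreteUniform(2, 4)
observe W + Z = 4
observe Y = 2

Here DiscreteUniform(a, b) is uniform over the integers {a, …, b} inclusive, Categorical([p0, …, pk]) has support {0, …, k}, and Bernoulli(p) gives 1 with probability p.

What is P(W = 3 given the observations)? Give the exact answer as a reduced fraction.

Enumerate traces; 4 have nonzero weight after conditioning:
  (X=0, Z=0, Y=2, W=4) weight 1/108
  (X=0, Z=1, Y=2, W=3) weight 1/90
  (X=1, Z=0, Y=2, W=4) weight 5/108
  (X=1, Z=1, Y=2, W=3) weight 1/18
Group by W:
  weight(W=3) = 1/15
  weight(W=4) = 1/18
Total weight = 1/15 + 1/18 = 11/90
P(W=3 | obs) = 1/15 / 11/90 = 6/11
P(W=4 | obs) = 1/18 / 11/90 = 5/11

P(W = 3 | obs) = 6/11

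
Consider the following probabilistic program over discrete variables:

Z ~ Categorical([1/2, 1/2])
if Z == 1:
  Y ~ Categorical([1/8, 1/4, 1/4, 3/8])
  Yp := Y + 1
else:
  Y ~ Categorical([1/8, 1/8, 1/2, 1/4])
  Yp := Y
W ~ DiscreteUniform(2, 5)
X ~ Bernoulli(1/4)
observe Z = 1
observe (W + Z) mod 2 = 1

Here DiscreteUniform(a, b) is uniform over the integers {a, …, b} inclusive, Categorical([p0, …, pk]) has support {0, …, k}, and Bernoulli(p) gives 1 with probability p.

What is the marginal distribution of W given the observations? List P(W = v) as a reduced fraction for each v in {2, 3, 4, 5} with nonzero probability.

Enumerate traces; 16 have nonzero weight after conditioning:
  (Z=1, Y=0, W=2, X=0) weight 3/256
  (Z=1, Y=0, W=2, X=1) weight 1/256
  (Z=1, Y=0, W=4, X=0) weight 3/256
  (Z=1, Y=0, W=4, X=1) weight 1/256
  (Z=1, Y=1, W=2, X=0) weight 3/128
  (Z=1, Y=1, W=2, X=1) weight 1/128
  (Z=1, Y=1, W=4, X=0) weight 3/128
  (Z=1, Y=1, W=4, X=1) weight 1/128
  … 8 more
Group by W:
  weight(W=2) = 1/8
  weight(W=4) = 1/8
Total weight = 1/8 + 1/8 = 1/4
P(W=2 | obs) = 1/8 / 1/4 = 1/2
P(W=4 | obs) = 1/8 / 1/4 = 1/2

P(W=2) = 1/2, P(W=4) = 1/2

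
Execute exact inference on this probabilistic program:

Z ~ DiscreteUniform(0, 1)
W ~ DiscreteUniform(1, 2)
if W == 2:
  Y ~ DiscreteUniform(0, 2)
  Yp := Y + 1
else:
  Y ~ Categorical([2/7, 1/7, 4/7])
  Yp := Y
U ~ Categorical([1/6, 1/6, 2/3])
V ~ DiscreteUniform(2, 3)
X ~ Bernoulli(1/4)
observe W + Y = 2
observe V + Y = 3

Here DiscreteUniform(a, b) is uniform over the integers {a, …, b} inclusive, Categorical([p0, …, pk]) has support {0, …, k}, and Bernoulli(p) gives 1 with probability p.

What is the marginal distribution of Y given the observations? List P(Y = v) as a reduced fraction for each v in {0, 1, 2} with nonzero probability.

P(Y=0) = 7/10, P(Y=1) = 3/10

Enumerate traces; 24 have nonzero weight after conditioning:
  (Z=0, W=1, Y=1, U=0, V=2, X=0) weight 1/448
  (Z=0, W=1, Y=1, U=0, V=2, X=1) weight 1/1344
  (Z=0, W=1, Y=1, U=1, V=2, X=0) weight 1/448
  (Z=0, W=1, Y=1, U=1, V=2, X=1) weight 1/1344
  (Z=0, W=1, Y=1, U=2, V=2, X=0) weight 1/112
  (Z=0, W=1, Y=1, U=2, V=2, X=1) weight 1/336
  (Z=0, W=2, Y=0, U=0, V=3, X=0) weight 1/192
  (Z=0, W=2, Y=0, U=0, V=3, X=1) weight 1/576
  … 16 more
Group by Y:
  weight(Y=0) = 1/12
  weight(Y=1) = 1/28
Total weight = 1/12 + 1/28 = 5/42
P(Y=0 | obs) = 1/12 / 5/42 = 7/10
P(Y=1 | obs) = 1/28 / 5/42 = 3/10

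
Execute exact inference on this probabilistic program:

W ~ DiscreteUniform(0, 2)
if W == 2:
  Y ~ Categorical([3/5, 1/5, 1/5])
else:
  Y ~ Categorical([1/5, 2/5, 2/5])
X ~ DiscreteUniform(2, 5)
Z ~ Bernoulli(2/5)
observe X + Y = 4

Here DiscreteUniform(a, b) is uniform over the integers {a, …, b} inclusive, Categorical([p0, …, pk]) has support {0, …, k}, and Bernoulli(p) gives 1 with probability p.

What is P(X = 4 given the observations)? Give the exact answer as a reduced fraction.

Enumerate traces; 18 have nonzero weight after conditioning:
  (W=0, Y=0, X=4, Z=0) weight 1/100
  (W=0, Y=0, X=4, Z=1) weight 1/150
  (W=0, Y=1, X=3, Z=0) weight 1/50
  (W=0, Y=1, X=3, Z=1) weight 1/75
  (W=0, Y=2, X=2, Z=0) weight 1/50
  (W=0, Y=2, X=2, Z=1) weight 1/75
  (W=1, Y=0, X=4, Z=0) weight 1/100
  (W=1, Y=0, X=4, Z=1) weight 1/150
  … 10 more
Group by X:
  weight(X=2) = 1/12
  weight(X=3) = 1/12
  weight(X=4) = 1/12
Total weight = 1/12 + 1/12 + 1/12 = 1/4
P(X=2 | obs) = 1/12 / 1/4 = 1/3
P(X=3 | obs) = 1/12 / 1/4 = 1/3
P(X=4 | obs) = 1/12 / 1/4 = 1/3

P(X = 4 | obs) = 1/3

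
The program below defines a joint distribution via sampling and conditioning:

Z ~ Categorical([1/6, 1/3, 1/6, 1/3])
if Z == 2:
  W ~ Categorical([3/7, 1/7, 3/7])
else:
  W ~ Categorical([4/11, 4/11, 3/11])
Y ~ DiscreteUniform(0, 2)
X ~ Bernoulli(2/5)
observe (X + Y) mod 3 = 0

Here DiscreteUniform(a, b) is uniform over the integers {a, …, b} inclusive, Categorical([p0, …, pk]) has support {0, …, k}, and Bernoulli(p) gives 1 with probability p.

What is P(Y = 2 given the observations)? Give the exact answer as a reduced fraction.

P(Y = 2 | obs) = 2/5

Enumerate traces; 24 have nonzero weight after conditioning:
  (Z=0, W=0, Y=0, X=0) weight 2/165
  (Z=0, W=0, Y=2, X=1) weight 4/495
  (Z=0, W=1, Y=0, X=0) weight 2/165
  (Z=0, W=1, Y=2, X=1) weight 4/495
  (Z=0, W=2, Y=0, X=0) weight 1/110
  (Z=0, W=2, Y=2, X=1) weight 1/165
  (Z=1, W=0, Y=0, X=0) weight 4/165
  (Z=1, W=0, Y=2, X=1) weight 8/495
  … 16 more
Group by Y:
  weight(Y=0) = 1/5
  weight(Y=2) = 2/15
Total weight = 1/5 + 2/15 = 1/3
P(Y=0 | obs) = 1/5 / 1/3 = 3/5
P(Y=2 | obs) = 2/15 / 1/3 = 2/5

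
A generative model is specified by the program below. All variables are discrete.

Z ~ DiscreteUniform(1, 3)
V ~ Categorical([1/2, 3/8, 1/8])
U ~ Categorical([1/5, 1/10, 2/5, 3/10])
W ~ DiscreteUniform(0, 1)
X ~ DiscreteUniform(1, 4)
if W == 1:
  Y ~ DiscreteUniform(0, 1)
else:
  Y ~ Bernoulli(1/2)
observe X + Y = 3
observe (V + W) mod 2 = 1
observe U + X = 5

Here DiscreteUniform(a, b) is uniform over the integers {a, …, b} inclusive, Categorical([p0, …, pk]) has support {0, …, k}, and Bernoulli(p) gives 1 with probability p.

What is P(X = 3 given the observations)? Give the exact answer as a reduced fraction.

Enumerate traces; 18 have nonzero weight after conditioning:
  (Z=1, V=0, U=2, W=1, X=3, Y=0) weight 1/240
  (Z=1, V=0, U=3, W=1, X=2, Y=1) weight 1/320
  (Z=1, V=1, U=2, W=0, X=3, Y=0) weight 1/320
  (Z=1, V=1, U=3, W=0, X=2, Y=1) weight 3/1280
  (Z=1, V=2, U=2, W=1, X=3, Y=0) weight 1/960
  (Z=1, V=2, U=3, W=1, X=2, Y=1) weight 1/1280
  (Z=2, V=0, U=2, W=1, X=3, Y=0) weight 1/240
  (Z=2, V=0, U=3, W=1, X=2, Y=1) weight 1/320
  … 10 more
Group by X:
  weight(X=2) = 3/160
  weight(X=3) = 1/40
Total weight = 3/160 + 1/40 = 7/160
P(X=2 | obs) = 3/160 / 7/160 = 3/7
P(X=3 | obs) = 1/40 / 7/160 = 4/7

P(X = 3 | obs) = 4/7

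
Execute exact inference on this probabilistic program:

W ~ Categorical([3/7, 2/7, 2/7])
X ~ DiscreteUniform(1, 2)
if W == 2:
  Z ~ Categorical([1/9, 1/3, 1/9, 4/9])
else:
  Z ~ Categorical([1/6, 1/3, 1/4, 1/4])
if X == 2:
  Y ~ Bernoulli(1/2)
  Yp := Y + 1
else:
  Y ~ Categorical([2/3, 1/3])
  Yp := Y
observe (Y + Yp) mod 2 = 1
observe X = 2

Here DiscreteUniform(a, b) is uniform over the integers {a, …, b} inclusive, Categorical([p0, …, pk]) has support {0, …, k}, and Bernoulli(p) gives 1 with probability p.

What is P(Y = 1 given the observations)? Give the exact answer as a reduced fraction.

Enumerate traces; 24 have nonzero weight after conditioning:
  (W=0, X=2, Z=0, Y=0) weight 1/56
  (W=0, X=2, Z=0, Y=1) weight 1/56
  (W=0, X=2, Z=1, Y=0) weight 1/28
  (W=0, X=2, Z=1, Y=1) weight 1/28
  (W=0, X=2, Z=2, Y=0) weight 3/112
  (W=0, X=2, Z=2, Y=1) weight 3/112
  (W=0, X=2, Z=3, Y=0) weight 3/112
  (W=0, X=2, Z=3, Y=1) weight 3/112
  … 16 more
Group by Y:
  weight(Y=0) = 1/4
  weight(Y=1) = 1/4
Total weight = 1/4 + 1/4 = 1/2
P(Y=0 | obs) = 1/4 / 1/2 = 1/2
P(Y=1 | obs) = 1/4 / 1/2 = 1/2

P(Y = 1 | obs) = 1/2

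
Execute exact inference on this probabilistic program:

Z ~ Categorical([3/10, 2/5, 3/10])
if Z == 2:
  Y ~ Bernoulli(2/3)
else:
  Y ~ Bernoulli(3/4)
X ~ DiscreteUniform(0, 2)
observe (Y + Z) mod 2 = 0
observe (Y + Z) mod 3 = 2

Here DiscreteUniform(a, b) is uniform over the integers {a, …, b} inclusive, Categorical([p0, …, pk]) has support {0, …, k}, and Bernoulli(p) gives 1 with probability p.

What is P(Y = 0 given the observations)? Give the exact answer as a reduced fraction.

P(Y = 0 | obs) = 1/4

Enumerate traces; 6 have nonzero weight after conditioning:
  (Z=1, Y=1, X=0) weight 1/10
  (Z=1, Y=1, X=1) weight 1/10
  (Z=1, Y=1, X=2) weight 1/10
  (Z=2, Y=0, X=0) weight 1/30
  (Z=2, Y=0, X=1) weight 1/30
  (Z=2, Y=0, X=2) weight 1/30
Group by Y:
  weight(Y=0) = 1/10
  weight(Y=1) = 3/10
Total weight = 1/10 + 3/10 = 2/5
P(Y=0 | obs) = 1/10 / 2/5 = 1/4
P(Y=1 | obs) = 3/10 / 2/5 = 3/4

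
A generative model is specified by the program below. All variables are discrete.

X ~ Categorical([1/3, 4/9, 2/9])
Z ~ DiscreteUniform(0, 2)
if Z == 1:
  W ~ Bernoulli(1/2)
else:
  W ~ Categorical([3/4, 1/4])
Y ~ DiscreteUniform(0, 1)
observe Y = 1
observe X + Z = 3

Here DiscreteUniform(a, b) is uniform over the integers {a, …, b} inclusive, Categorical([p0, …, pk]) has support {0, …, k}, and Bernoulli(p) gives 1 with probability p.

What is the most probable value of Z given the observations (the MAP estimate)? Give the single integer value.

argmax_v P(Z = v | obs) = 2

Enumerate traces; 4 have nonzero weight after conditioning:
  (X=1, Z=2, W=0, Y=1) weight 1/18
  (X=1, Z=2, W=1, Y=1) weight 1/54
  (X=2, Z=1, W=0, Y=1) weight 1/54
  (X=2, Z=1, W=1, Y=1) weight 1/54
Group by Z:
  weight(Z=1) = 1/27
  weight(Z=2) = 2/27
Total weight = 1/27 + 2/27 = 1/9
P(Z=1 | obs) = 1/27 / 1/9 = 1/3
P(Z=2 | obs) = 2/27 / 1/9 = 2/3
argmax = 2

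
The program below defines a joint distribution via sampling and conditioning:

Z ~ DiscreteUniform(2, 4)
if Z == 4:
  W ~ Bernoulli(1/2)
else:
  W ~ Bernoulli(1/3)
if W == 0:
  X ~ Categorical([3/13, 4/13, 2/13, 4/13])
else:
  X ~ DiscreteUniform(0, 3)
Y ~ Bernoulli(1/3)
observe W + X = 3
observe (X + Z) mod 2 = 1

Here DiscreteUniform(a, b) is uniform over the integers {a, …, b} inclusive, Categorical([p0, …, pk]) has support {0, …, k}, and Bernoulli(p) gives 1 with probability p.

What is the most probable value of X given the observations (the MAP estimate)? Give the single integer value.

Enumerate traces; 6 have nonzero weight after conditioning:
  (Z=2, W=0, X=3, Y=0) weight 16/351
  (Z=2, W=0, X=3, Y=1) weight 8/351
  (Z=3, W=1, X=2, Y=0) weight 1/54
  (Z=3, W=1, X=2, Y=1) weight 1/108
  (Z=4, W=0, X=3, Y=0) weight 4/117
  (Z=4, W=0, X=3, Y=1) weight 2/117
Group by X:
  weight(X=2) = 1/36
  weight(X=3) = 14/117
Total weight = 1/36 + 14/117 = 23/156
P(X=2 | obs) = 1/36 / 23/156 = 13/69
P(X=3 | obs) = 14/117 / 23/156 = 56/69
argmax = 3

argmax_v P(X = v | obs) = 3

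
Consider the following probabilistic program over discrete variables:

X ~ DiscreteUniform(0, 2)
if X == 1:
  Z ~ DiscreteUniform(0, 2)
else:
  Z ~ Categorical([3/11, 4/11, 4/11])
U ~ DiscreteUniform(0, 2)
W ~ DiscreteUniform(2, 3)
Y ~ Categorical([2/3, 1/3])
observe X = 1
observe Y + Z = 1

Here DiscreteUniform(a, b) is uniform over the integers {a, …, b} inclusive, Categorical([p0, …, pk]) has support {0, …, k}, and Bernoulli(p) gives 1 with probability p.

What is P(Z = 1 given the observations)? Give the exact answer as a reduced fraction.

P(Z = 1 | obs) = 2/3

Enumerate traces; 12 have nonzero weight after conditioning:
  (X=1, Z=0, U=0, W=2, Y=1) weight 1/162
  (X=1, Z=0, U=0, W=3, Y=1) weight 1/162
  (X=1, Z=0, U=1, W=2, Y=1) weight 1/162
  (X=1, Z=0, U=1, W=3, Y=1) weight 1/162
  (X=1, Z=0, U=2, W=2, Y=1) weight 1/162
  (X=1, Z=0, U=2, W=3, Y=1) weight 1/162
  (X=1, Z=1, U=0, W=2, Y=0) weight 1/81
  (X=1, Z=1, U=0, W=3, Y=0) weight 1/81
  … 4 more
Group by Z:
  weight(Z=0) = 1/27
  weight(Z=1) = 2/27
Total weight = 1/27 + 2/27 = 1/9
P(Z=0 | obs) = 1/27 / 1/9 = 1/3
P(Z=1 | obs) = 2/27 / 1/9 = 2/3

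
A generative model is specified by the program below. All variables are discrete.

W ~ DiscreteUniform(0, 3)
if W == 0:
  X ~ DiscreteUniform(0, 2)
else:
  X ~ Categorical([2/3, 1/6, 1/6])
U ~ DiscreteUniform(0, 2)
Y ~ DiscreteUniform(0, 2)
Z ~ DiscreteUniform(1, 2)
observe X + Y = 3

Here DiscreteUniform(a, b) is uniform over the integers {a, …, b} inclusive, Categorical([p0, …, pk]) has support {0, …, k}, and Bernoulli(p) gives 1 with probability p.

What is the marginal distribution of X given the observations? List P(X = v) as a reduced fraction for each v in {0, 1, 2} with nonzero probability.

Enumerate traces; 48 have nonzero weight after conditioning:
  (W=0, X=1, U=0, Y=2, Z=1) weight 1/216
  (W=0, X=1, U=0, Y=2, Z=2) weight 1/216
  (W=0, X=1, U=1, Y=2, Z=1) weight 1/216
  (W=0, X=1, U=1, Y=2, Z=2) weight 1/216
  (W=0, X=1, U=2, Y=2, Z=1) weight 1/216
  (W=0, X=1, U=2, Y=2, Z=2) weight 1/216
  (W=0, X=2, U=0, Y=1, Z=1) weight 1/216
  (W=0, X=2, U=0, Y=1, Z=2) weight 1/216
  … 40 more
Group by X:
  weight(X=1) = 5/72
  weight(X=2) = 5/72
Total weight = 5/72 + 5/72 = 5/36
P(X=1 | obs) = 5/72 / 5/36 = 1/2
P(X=2 | obs) = 5/72 / 5/36 = 1/2

P(X=1) = 1/2, P(X=2) = 1/2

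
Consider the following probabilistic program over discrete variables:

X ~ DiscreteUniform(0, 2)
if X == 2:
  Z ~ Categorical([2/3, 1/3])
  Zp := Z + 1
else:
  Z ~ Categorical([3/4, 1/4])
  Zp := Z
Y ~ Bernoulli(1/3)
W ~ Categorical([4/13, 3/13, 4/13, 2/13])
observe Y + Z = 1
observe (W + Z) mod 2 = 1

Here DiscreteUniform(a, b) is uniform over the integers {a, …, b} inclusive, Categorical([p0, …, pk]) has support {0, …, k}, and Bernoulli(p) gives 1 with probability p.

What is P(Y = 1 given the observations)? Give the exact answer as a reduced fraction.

Enumerate traces; 12 have nonzero weight after conditioning:
  (X=0, Z=0, Y=1, W=1) weight 1/52
  (X=0, Z=0, Y=1, W=3) weight 1/78
  (X=0, Z=1, Y=0, W=0) weight 2/117
  (X=0, Z=1, Y=0, W=2) weight 2/117
  (X=1, Z=0, Y=1, W=1) weight 1/52
  (X=1, Z=0, Y=1, W=3) weight 1/78
  (X=1, Z=1, Y=0, W=0) weight 2/117
  (X=1, Z=1, Y=0, W=2) weight 2/117
  … 4 more
Group by Y:
  weight(Y=0) = 40/351
  weight(Y=1) = 5/54
Total weight = 40/351 + 5/54 = 145/702
P(Y=0 | obs) = 40/351 / 145/702 = 16/29
P(Y=1 | obs) = 5/54 / 145/702 = 13/29

P(Y = 1 | obs) = 13/29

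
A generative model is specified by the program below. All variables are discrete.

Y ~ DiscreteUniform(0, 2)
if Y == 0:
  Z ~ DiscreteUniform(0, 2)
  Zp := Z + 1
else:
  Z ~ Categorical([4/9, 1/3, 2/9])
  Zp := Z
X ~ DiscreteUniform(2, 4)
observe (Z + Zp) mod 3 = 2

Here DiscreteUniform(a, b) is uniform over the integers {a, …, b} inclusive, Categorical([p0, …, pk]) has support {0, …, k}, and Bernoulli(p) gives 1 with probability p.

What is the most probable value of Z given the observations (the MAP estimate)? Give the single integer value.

Enumerate traces; 9 have nonzero weight after conditioning:
  (Y=0, Z=2, X=2) weight 1/27
  (Y=0, Z=2, X=3) weight 1/27
  (Y=0, Z=2, X=4) weight 1/27
  (Y=1, Z=1, X=2) weight 1/27
  (Y=1, Z=1, X=3) weight 1/27
  (Y=1, Z=1, X=4) weight 1/27
  (Y=2, Z=1, X=2) weight 1/27
  (Y=2, Z=1, X=3) weight 1/27
  … 1 more
Group by Z:
  weight(Z=1) = 2/9
  weight(Z=2) = 1/9
Total weight = 2/9 + 1/9 = 1/3
P(Z=1 | obs) = 2/9 / 1/3 = 2/3
P(Z=2 | obs) = 1/9 / 1/3 = 1/3
argmax = 1

argmax_v P(Z = v | obs) = 1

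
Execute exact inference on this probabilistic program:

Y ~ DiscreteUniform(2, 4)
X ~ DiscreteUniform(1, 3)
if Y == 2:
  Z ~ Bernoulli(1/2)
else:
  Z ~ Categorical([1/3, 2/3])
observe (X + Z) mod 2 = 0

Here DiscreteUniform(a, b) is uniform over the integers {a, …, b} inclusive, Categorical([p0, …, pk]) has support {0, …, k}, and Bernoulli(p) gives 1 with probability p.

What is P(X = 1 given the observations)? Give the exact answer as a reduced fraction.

Enumerate traces; 9 have nonzero weight after conditioning:
  (Y=2, X=1, Z=1) weight 1/18
  (Y=2, X=2, Z=0) weight 1/18
  (Y=2, X=3, Z=1) weight 1/18
  (Y=3, X=1, Z=1) weight 2/27
  (Y=3, X=2, Z=0) weight 1/27
  (Y=3, X=3, Z=1) weight 2/27
  (Y=4, X=1, Z=1) weight 2/27
  (Y=4, X=2, Z=0) weight 1/27
  … 1 more
Group by X:
  weight(X=1) = 11/54
  weight(X=2) = 7/54
  weight(X=3) = 11/54
Total weight = 11/54 + 7/54 + 11/54 = 29/54
P(X=1 | obs) = 11/54 / 29/54 = 11/29
P(X=2 | obs) = 7/54 / 29/54 = 7/29
P(X=3 | obs) = 11/54 / 29/54 = 11/29

P(X = 1 | obs) = 11/29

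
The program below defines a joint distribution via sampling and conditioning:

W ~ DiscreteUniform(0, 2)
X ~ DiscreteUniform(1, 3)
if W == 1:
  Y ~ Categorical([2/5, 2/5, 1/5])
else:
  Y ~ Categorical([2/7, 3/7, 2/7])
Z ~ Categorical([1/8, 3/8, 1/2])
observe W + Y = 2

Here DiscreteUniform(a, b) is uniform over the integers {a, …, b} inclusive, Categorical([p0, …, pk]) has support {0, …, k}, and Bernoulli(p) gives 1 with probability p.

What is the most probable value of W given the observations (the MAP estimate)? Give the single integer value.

argmax_v P(W = v | obs) = 1

Enumerate traces; 27 have nonzero weight after conditioning:
  (W=0, X=1, Y=2, Z=0) weight 1/252
  (W=0, X=1, Y=2, Z=1) weight 1/84
  (W=0, X=1, Y=2, Z=2) weight 1/63
  (W=0, X=2, Y=2, Z=0) weight 1/252
  (W=0, X=2, Y=2, Z=1) weight 1/84
  (W=0, X=2, Y=2, Z=2) weight 1/63
  (W=0, X=3, Y=2, Z=0) weight 1/252
  (W=0, X=3, Y=2, Z=1) weight 1/84
  (W=1, X=1, Y=1, Z=0) weight 1/180
  (W=2, X=1, Y=0, Z=0) weight 1/252
  … 17 more
Group by W:
  weight(W=0) = 2/21
  weight(W=1) = 2/15
  weight(W=2) = 2/21
Total weight = 2/21 + 2/15 + 2/21 = 34/105
P(W=0 | obs) = 2/21 / 34/105 = 5/17
P(W=1 | obs) = 2/15 / 34/105 = 7/17
P(W=2 | obs) = 2/21 / 34/105 = 5/17
argmax = 1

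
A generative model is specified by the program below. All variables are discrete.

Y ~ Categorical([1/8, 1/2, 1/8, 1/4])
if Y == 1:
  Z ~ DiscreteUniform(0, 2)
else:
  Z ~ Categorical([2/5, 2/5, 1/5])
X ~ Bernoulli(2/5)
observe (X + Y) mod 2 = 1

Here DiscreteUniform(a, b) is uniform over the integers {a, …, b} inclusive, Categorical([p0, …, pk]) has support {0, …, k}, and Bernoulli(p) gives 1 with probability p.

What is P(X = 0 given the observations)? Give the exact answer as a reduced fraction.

P(X = 0 | obs) = 9/11

Enumerate traces; 12 have nonzero weight after conditioning:
  (Y=0, Z=0, X=1) weight 1/50
  (Y=0, Z=1, X=1) weight 1/50
  (Y=0, Z=2, X=1) weight 1/100
  (Y=1, Z=0, X=0) weight 1/10
  (Y=1, Z=1, X=0) weight 1/10
  (Y=1, Z=2, X=0) weight 1/10
  (Y=2, Z=0, X=1) weight 1/50
  (Y=2, Z=1, X=1) weight 1/50
  … 4 more
Group by X:
  weight(X=0) = 9/20
  weight(X=1) = 1/10
Total weight = 9/20 + 1/10 = 11/20
P(X=0 | obs) = 9/20 / 11/20 = 9/11
P(X=1 | obs) = 1/10 / 11/20 = 2/11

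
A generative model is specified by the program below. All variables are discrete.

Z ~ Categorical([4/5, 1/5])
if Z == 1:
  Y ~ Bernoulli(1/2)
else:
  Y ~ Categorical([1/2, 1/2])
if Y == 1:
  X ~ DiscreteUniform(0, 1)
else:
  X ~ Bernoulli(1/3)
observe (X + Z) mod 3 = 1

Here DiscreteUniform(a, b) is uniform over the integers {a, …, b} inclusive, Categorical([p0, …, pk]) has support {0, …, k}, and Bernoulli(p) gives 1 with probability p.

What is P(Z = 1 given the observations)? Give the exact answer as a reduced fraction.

Enumerate traces; 4 have nonzero weight after conditioning:
  (Z=0, Y=0, X=1) weight 2/15
  (Z=0, Y=1, X=1) weight 1/5
  (Z=1, Y=0, X=0) weight 1/15
  (Z=1, Y=1, X=0) weight 1/20
Group by Z:
  weight(Z=0) = 1/3
  weight(Z=1) = 7/60
Total weight = 1/3 + 7/60 = 9/20
P(Z=0 | obs) = 1/3 / 9/20 = 20/27
P(Z=1 | obs) = 7/60 / 9/20 = 7/27

P(Z = 1 | obs) = 7/27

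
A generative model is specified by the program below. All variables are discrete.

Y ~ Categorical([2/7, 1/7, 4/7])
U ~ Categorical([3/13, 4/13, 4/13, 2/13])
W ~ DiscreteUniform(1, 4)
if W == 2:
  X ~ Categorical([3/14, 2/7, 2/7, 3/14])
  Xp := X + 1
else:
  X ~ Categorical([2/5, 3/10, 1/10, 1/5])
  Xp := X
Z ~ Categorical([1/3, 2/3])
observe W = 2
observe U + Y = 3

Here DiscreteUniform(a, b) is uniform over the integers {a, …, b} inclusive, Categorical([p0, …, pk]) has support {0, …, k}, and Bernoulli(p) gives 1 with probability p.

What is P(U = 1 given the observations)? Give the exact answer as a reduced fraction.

P(U = 1 | obs) = 2/3

Enumerate traces; 24 have nonzero weight after conditioning:
  (Y=0, U=3, W=2, X=0, Z=0) weight 1/1274
  (Y=0, U=3, W=2, X=0, Z=1) weight 1/637
  (Y=0, U=3, W=2, X=1, Z=0) weight 2/1911
  (Y=0, U=3, W=2, X=1, Z=1) weight 4/1911
  (Y=0, U=3, W=2, X=2, Z=0) weight 2/1911
  (Y=0, U=3, W=2, X=2, Z=1) weight 4/1911
  (Y=0, U=3, W=2, X=3, Z=0) weight 1/1274
  (Y=0, U=3, W=2, X=3, Z=1) weight 1/637
  (Y=1, U=2, W=2, X=0, Z=0) weight 1/1274
  (Y=2, U=1, W=2, X=0, Z=0) weight 2/637
  … 14 more
Group by U:
  weight(U=1) = 4/91
  weight(U=2) = 1/91
  weight(U=3) = 1/91
Total weight = 4/91 + 1/91 + 1/91 = 6/91
P(U=1 | obs) = 4/91 / 6/91 = 2/3
P(U=2 | obs) = 1/91 / 6/91 = 1/6
P(U=3 | obs) = 1/91 / 6/91 = 1/6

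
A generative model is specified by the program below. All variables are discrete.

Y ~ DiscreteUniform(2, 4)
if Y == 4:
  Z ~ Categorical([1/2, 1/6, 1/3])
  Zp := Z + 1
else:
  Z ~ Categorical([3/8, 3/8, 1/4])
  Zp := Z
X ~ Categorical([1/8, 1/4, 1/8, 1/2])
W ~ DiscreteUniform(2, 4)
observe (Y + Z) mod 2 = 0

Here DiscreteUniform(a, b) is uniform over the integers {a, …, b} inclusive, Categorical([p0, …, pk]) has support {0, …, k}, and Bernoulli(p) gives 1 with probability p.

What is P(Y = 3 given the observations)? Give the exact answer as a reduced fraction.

P(Y = 3 | obs) = 9/44

Enumerate traces; 60 have nonzero weight after conditioning:
  (Y=2, Z=0, X=0, W=2) weight 1/192
  (Y=2, Z=0, X=0, W=3) weight 1/192
  (Y=2, Z=0, X=0, W=4) weight 1/192
  (Y=2, Z=0, X=1, W=2) weight 1/96
  (Y=2, Z=0, X=1, W=3) weight 1/96
  (Y=2, Z=0, X=1, W=4) weight 1/96
  (Y=2, Z=0, X=2, W=2) weight 1/192
  (Y=2, Z=0, X=2, W=3) weight 1/192
  (Y=3, Z=1, X=0, W=2) weight 1/192
  (Y=4, Z=0, X=0, W=2) weight 1/144
  … 50 more
Group by Y:
  weight(Y=2) = 5/24
  weight(Y=3) = 1/8
  weight(Y=4) = 5/18
Total weight = 5/24 + 1/8 + 5/18 = 11/18
P(Y=2 | obs) = 5/24 / 11/18 = 15/44
P(Y=3 | obs) = 1/8 / 11/18 = 9/44
P(Y=4 | obs) = 5/18 / 11/18 = 5/11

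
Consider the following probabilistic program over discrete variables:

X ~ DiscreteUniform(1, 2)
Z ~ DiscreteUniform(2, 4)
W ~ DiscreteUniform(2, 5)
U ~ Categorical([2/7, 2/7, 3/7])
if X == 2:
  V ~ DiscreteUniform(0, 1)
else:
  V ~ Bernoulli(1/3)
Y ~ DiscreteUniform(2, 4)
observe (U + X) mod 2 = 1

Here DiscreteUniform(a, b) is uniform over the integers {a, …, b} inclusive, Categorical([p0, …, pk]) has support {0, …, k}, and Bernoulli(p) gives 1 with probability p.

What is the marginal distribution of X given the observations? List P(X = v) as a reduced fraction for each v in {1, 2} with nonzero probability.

P(X=1) = 5/7, P(X=2) = 2/7

Enumerate traces; 216 have nonzero weight after conditioning:
  (X=1, Z=2, W=2, U=0, V=0, Y=2) weight 1/378
  (X=1, Z=2, W=2, U=0, V=0, Y=3) weight 1/378
  (X=1, Z=2, W=2, U=0, V=0, Y=4) weight 1/378
  (X=1, Z=2, W=2, U=0, V=1, Y=2) weight 1/756
  (X=1, Z=2, W=2, U=0, V=1, Y=3) weight 1/756
  (X=1, Z=2, W=2, U=0, V=1, Y=4) weight 1/756
  (X=1, Z=2, W=2, U=2, V=0, Y=2) weight 1/252
  (X=1, Z=2, W=2, U=2, V=0, Y=3) weight 1/252
  (X=2, Z=2, W=2, U=1, V=0, Y=2) weight 1/504
  … 207 more
Group by X:
  weight(X=1) = 5/14
  weight(X=2) = 1/7
Total weight = 5/14 + 1/7 = 1/2
P(X=1 | obs) = 5/14 / 1/2 = 5/7
P(X=2 | obs) = 1/7 / 1/2 = 2/7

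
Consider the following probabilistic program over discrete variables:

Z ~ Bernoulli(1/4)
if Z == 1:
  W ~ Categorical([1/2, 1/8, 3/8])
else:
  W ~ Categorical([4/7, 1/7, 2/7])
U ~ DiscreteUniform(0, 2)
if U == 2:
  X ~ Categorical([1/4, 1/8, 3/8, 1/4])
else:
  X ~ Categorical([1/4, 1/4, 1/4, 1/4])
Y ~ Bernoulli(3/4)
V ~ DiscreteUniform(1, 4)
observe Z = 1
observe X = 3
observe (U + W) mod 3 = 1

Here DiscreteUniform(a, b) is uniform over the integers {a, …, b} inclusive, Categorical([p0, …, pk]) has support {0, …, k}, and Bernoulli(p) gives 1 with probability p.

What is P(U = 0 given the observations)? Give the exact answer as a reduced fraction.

P(U = 0 | obs) = 1/8

Enumerate traces; 24 have nonzero weight after conditioning:
  (Z=1, W=0, U=1, X=3, Y=0, V=1) weight 1/1536
  (Z=1, W=0, U=1, X=3, Y=0, V=2) weight 1/1536
  (Z=1, W=0, U=1, X=3, Y=0, V=3) weight 1/1536
  (Z=1, W=0, U=1, X=3, Y=0, V=4) weight 1/1536
  (Z=1, W=0, U=1, X=3, Y=1, V=1) weight 1/512
  (Z=1, W=0, U=1, X=3, Y=1, V=2) weight 1/512
  (Z=1, W=0, U=1, X=3, Y=1, V=3) weight 1/512
  (Z=1, W=0, U=1, X=3, Y=1, V=4) weight 1/512
  (Z=1, W=1, U=0, X=3, Y=0, V=1) weight 1/6144
  (Z=1, W=2, U=2, X=3, Y=0, V=1) weight 1/2048
  … 14 more
Group by U:
  weight(U=0) = 1/384
  weight(U=1) = 1/96
  weight(U=2) = 1/128
Total weight = 1/384 + 1/96 + 1/128 = 1/48
P(U=0 | obs) = 1/384 / 1/48 = 1/8
P(U=1 | obs) = 1/96 / 1/48 = 1/2
P(U=2 | obs) = 1/128 / 1/48 = 3/8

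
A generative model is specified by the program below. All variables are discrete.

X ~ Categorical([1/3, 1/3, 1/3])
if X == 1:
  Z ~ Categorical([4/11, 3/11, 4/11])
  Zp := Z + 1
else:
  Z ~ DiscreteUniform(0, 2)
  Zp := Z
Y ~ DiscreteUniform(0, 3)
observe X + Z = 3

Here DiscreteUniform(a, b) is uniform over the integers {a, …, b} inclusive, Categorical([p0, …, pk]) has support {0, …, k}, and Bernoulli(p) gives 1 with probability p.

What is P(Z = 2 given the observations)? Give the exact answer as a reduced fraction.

P(Z = 2 | obs) = 12/23

Enumerate traces; 8 have nonzero weight after conditioning:
  (X=1, Z=2, Y=0) weight 1/33
  (X=1, Z=2, Y=1) weight 1/33
  (X=1, Z=2, Y=2) weight 1/33
  (X=1, Z=2, Y=3) weight 1/33
  (X=2, Z=1, Y=0) weight 1/36
  (X=2, Z=1, Y=1) weight 1/36
  (X=2, Z=1, Y=2) weight 1/36
  (X=2, Z=1, Y=3) weight 1/36
Group by Z:
  weight(Z=1) = 1/9
  weight(Z=2) = 4/33
Total weight = 1/9 + 4/33 = 23/99
P(Z=1 | obs) = 1/9 / 23/99 = 11/23
P(Z=2 | obs) = 4/33 / 23/99 = 12/23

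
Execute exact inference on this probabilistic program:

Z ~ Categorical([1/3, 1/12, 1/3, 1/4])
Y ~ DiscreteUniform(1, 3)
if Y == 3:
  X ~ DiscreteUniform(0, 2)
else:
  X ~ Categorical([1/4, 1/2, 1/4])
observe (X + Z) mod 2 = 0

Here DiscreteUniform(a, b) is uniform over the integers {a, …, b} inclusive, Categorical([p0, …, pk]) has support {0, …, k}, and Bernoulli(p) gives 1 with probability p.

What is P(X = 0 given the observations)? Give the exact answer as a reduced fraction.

Enumerate traces; 18 have nonzero weight after conditioning:
  (Z=0, Y=1, X=0) weight 1/36
  (Z=0, Y=1, X=2) weight 1/36
  (Z=0, Y=2, X=0) weight 1/36
  (Z=0, Y=2, X=2) weight 1/36
  (Z=0, Y=3, X=0) weight 1/27
  (Z=0, Y=3, X=2) weight 1/27
  (Z=1, Y=1, X=1) weight 1/72
  (Z=1, Y=2, X=1) weight 1/72
  … 10 more
Group by X:
  weight(X=0) = 5/27
  weight(X=1) = 4/27
  weight(X=2) = 5/27
Total weight = 5/27 + 4/27 + 5/27 = 14/27
P(X=0 | obs) = 5/27 / 14/27 = 5/14
P(X=1 | obs) = 4/27 / 14/27 = 2/7
P(X=2 | obs) = 5/27 / 14/27 = 5/14

P(X = 0 | obs) = 5/14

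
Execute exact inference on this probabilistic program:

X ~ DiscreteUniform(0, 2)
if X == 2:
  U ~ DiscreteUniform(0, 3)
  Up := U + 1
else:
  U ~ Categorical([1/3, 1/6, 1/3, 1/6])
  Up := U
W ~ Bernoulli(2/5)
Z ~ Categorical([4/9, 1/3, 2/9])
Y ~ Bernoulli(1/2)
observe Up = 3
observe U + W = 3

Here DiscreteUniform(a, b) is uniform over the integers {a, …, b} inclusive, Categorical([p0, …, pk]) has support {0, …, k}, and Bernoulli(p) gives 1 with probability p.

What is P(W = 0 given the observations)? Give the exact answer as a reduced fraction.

P(W = 0 | obs) = 2/3

Enumerate traces; 18 have nonzero weight after conditioning:
  (X=0, U=3, W=0, Z=0, Y=0) weight 1/135
  (X=0, U=3, W=0, Z=0, Y=1) weight 1/135
  (X=0, U=3, W=0, Z=1, Y=0) weight 1/180
  (X=0, U=3, W=0, Z=1, Y=1) weight 1/180
  (X=0, U=3, W=0, Z=2, Y=0) weight 1/270
  (X=0, U=3, W=0, Z=2, Y=1) weight 1/270
  (X=1, U=3, W=0, Z=0, Y=0) weight 1/135
  (X=1, U=3, W=0, Z=0, Y=1) weight 1/135
  (X=2, U=2, W=1, Z=0, Y=0) weight 1/135
  … 9 more
Group by W:
  weight(W=0) = 1/15
  weight(W=1) = 1/30
Total weight = 1/15 + 1/30 = 1/10
P(W=0 | obs) = 1/15 / 1/10 = 2/3
P(W=1 | obs) = 1/30 / 1/10 = 1/3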